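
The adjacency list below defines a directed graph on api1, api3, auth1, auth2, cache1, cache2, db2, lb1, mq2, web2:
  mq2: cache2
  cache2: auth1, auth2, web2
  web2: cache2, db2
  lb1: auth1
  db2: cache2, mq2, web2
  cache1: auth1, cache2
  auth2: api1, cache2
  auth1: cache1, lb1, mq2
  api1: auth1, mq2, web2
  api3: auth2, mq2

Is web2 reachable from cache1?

Yes

Explore from cache1.
Distance 1: reach auth1, cache2.
Distance 2: reach auth2, lb1, mq2, web2.
Found web2.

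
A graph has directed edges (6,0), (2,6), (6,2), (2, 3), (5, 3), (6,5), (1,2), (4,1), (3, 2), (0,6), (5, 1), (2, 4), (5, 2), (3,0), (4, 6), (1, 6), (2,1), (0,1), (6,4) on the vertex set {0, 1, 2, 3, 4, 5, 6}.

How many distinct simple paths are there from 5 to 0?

5→1→2→3→0
5→1→2→4→6→0
5→1→2→6→0
5→1→6→0
5→1→6→2→3→0
5→2→1→6→0
5→2→3→0
5→2→4→1→6→0
5→2→4→6→0
5→2→6→0
5→3→0
5→3→2→1→6→0
5→3→2→4→1→6→0
5→3→2→4→6→0
5→3→2→6→0

15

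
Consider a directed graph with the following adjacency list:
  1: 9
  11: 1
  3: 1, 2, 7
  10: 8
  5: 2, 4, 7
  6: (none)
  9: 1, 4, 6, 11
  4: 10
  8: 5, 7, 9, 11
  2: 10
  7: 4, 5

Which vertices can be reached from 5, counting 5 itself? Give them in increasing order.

1, 2, 4, 5, 6, 7, 8, 9, 10, 11

Start at 5.
Its neighbours: 2, 4, 7.
Then their neighbours: 10.
Then next layer: 8.
Then next layer: 9, 11.
Then next layer: 1, 6.
Nothing further is reachable.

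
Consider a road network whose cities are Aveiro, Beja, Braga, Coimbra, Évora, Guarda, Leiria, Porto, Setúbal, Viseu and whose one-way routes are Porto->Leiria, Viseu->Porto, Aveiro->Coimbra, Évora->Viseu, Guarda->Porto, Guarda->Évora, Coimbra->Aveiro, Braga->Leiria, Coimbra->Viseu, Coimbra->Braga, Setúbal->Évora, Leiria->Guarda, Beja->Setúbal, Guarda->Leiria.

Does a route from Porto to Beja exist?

Explore from Porto.
Distance 1: reach Leiria.
Distance 2: reach Guarda.
Distance 3: reach Évora.
Distance 4: reach Viseu.
The search from Porto is exhausted; no directed path reaches Beja.

No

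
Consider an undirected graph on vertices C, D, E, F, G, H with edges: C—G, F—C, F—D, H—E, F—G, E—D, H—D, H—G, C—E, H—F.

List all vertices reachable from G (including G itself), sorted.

Start at G.
Its neighbours: C, F, H.
Then their neighbours: D, E.
Every vertex is now reached.

C, D, E, F, G, H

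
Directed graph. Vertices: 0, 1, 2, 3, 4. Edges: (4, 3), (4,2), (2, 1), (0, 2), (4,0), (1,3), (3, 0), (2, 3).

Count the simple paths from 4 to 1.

3

4→0→2→1
4→2→1
4→3→0→2→1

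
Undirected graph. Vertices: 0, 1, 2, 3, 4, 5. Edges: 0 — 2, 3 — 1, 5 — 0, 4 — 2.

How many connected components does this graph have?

2

From 0: component {0, 2, 4, 5}.
From 1: component {1, 3}.
That's 2 components.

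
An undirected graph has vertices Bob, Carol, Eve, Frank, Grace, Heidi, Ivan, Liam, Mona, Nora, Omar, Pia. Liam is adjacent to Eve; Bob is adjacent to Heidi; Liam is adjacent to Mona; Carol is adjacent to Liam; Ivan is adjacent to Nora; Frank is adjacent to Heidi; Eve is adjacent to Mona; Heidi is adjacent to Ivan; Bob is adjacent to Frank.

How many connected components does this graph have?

From Bob: component {Bob, Frank, Heidi, Ivan, Nora}.
From Carol: component {Carol, Eve, Liam, Mona}.
From Grace: component {Grace}.
From Omar: component {Omar}.
From Pia: component {Pia}.
That's 5 components.

5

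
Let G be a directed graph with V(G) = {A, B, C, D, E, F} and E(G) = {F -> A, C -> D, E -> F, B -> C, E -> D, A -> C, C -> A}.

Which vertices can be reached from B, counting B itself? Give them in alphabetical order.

A, B, C, D

Start at B.
Its neighbours: C.
Then their neighbours: A, D.
Nothing further is reachable.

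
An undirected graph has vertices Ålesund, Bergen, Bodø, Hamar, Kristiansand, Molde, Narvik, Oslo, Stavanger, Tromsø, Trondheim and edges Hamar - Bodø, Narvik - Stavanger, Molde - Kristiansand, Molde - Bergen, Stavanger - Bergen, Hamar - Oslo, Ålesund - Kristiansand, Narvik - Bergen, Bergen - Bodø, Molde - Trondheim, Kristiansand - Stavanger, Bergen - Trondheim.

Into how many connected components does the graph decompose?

From Ålesund: component {Ålesund, Bergen, Bodø, Hamar, Kristiansand, Molde, Narvik, Oslo, Stavanger, Trondheim}.
From Tromsø: component {Tromsø}.
That's 2 components.

2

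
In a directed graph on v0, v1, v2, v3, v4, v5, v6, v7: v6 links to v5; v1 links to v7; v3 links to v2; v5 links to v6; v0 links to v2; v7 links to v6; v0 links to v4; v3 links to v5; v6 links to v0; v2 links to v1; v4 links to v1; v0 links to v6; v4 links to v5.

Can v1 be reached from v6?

Explore from v6.
Distance 1: reach v0, v5.
Distance 2: reach v2, v4.
Distance 3: reach v1.
Found v1.

Yes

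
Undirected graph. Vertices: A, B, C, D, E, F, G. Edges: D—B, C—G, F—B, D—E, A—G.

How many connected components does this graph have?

2

From A: component {A, C, G}.
From B: component {B, D, E, F}.
That's 2 components.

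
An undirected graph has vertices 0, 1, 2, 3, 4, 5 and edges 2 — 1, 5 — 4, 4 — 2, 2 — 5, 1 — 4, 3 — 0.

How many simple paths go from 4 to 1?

4–1
4–2–1
4–5–2–1

3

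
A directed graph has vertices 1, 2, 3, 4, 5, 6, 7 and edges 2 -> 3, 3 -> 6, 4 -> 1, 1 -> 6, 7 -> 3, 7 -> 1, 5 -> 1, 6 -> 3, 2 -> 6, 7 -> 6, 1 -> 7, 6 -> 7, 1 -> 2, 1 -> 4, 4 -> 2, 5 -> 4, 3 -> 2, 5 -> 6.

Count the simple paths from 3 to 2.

3→2
3→6→7→1→2
3→6→7→1→4→2

3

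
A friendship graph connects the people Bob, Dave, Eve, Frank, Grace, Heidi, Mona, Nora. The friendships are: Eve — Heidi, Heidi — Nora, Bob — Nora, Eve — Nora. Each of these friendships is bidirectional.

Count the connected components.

5

From Bob: component {Bob, Eve, Heidi, Nora}.
From Dave: component {Dave}.
From Frank: component {Frank}.
From Grace: component {Grace}.
From Mona: component {Mona}.
That's 5 components.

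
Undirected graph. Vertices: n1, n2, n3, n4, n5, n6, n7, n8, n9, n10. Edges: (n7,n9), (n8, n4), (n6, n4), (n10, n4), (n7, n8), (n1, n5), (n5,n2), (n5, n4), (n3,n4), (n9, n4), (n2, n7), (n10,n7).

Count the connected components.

From n1: component {n1, n2, n3, n4, n5, n6, n7, n8, n9, n10}.
That's 1 component.

1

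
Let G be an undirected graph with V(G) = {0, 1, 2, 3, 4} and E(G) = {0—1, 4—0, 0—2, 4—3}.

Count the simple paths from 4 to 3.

1

4–3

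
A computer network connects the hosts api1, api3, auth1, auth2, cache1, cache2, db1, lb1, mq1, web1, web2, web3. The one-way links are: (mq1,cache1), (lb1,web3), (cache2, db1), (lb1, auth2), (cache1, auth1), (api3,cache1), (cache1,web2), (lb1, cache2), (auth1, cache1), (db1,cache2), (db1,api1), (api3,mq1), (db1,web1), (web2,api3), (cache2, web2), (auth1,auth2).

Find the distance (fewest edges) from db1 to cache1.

Distance 0: db1.
Distance 1: api1, cache2, web1.
Distance 2: web2.
Distance 3: api3.
Distance 4: cache1, mq1 — contains cache1.

4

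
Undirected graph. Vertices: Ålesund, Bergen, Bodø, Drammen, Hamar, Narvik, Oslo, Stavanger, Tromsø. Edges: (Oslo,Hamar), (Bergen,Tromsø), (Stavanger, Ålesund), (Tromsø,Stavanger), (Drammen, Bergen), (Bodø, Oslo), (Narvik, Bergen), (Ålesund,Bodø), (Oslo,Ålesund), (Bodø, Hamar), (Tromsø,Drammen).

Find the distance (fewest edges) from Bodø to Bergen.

Distance 0: Bodø.
Distance 1: Ålesund, Hamar, Oslo.
Distance 2: Stavanger.
Distance 3: Tromsø.
Distance 4: Bergen, Drammen — contains Bergen.

4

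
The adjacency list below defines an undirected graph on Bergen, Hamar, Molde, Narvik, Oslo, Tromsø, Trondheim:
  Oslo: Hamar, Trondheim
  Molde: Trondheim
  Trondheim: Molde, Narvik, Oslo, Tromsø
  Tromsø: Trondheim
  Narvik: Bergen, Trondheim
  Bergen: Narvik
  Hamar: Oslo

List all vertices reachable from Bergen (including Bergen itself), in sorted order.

Bergen, Hamar, Molde, Narvik, Oslo, Tromsø, Trondheim

Start at Bergen.
Its neighbours: Narvik.
Then their neighbours: Trondheim.
Then next layer: Molde, Oslo, Tromsø.
Then next layer: Hamar.
Every vertex is now reached.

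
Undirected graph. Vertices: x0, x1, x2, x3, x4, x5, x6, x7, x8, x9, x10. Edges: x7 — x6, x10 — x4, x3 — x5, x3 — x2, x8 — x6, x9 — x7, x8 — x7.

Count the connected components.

From x0: component {x0}.
From x1: component {x1}.
From x2: component {x2, x3, x5}.
From x4: component {x4, x10}.
From x6: component {x6, x7, x8, x9}.
That's 5 components.

5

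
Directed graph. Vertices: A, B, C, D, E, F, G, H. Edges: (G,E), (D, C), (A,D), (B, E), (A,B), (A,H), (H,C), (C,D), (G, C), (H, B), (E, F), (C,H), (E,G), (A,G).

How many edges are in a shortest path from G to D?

2

Distance 0: G.
Distance 1: C, E.
Distance 2: D, F, H — contains D.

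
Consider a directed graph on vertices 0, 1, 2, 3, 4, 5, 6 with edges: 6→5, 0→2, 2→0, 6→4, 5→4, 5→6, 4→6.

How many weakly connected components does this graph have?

4

From 0: component {0, 2}.
From 1: component {1}.
From 3: component {3}.
From 4: component {4, 5, 6}.
That's 4 components.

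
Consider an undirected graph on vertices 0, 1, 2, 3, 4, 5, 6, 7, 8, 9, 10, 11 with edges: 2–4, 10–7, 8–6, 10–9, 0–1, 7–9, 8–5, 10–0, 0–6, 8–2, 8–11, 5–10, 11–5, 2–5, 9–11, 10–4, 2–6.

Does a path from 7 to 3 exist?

Explore from 7.
Distance 1: reach 9, 10.
Distance 2: reach 0, 4, 5, 11.
Distance 3: reach 1, 2, 6, 8.
The search is exhausted without reaching 3; it lies in a different component.

No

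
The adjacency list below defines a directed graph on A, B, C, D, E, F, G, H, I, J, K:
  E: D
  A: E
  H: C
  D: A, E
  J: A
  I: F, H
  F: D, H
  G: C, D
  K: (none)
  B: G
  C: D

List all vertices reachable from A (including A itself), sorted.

Start at A.
Its neighbours: E.
Then their neighbours: D.
Nothing further is reachable.

A, D, E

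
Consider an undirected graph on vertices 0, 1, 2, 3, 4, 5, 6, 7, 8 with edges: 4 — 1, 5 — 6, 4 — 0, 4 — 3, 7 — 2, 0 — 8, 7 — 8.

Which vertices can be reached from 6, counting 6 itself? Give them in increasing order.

Start at 6.
Its neighbours: 5.
Nothing further is reachable.

5, 6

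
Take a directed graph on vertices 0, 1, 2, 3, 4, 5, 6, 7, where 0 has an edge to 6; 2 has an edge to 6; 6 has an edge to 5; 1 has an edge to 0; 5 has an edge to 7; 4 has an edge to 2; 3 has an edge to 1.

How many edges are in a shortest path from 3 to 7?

5

Distance 0: 3.
Distance 1: 1.
Distance 2: 0.
Distance 3: 6.
Distance 4: 5.
Distance 5: 7 — contains 7.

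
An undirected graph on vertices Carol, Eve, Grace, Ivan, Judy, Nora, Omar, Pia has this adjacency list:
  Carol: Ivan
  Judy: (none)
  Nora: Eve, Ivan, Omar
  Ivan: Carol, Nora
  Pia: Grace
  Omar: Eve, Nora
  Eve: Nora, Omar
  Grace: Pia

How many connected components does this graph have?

From Carol: component {Carol, Eve, Ivan, Nora, Omar}.
From Grace: component {Grace, Pia}.
From Judy: component {Judy}.
That's 3 components.

3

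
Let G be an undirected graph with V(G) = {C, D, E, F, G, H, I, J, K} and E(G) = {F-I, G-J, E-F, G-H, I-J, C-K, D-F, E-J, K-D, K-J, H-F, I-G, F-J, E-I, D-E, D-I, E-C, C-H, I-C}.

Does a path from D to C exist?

Yes

Explore from D.
Distance 1: reach E, F, I, K.
Distance 2: reach C, G, H, J.
Found C.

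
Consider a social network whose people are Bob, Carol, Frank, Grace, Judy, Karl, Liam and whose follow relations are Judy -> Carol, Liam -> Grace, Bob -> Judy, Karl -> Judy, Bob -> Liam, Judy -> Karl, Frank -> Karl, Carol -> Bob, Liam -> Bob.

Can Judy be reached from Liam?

Yes

Explore from Liam.
Distance 1: reach Bob, Grace.
Distance 2: reach Judy.
Found Judy.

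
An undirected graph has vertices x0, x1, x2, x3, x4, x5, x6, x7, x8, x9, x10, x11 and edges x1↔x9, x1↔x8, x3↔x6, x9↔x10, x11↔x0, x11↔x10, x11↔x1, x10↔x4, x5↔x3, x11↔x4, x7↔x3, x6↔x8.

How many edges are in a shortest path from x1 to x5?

Distance 0: x1.
Distance 1: x8, x9, x11.
Distance 2: x0, x4, x6, x10.
Distance 3: x3.
Distance 4: x5, x7 — contains x5.

4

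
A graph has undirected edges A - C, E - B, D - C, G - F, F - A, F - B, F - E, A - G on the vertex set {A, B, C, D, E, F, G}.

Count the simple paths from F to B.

2

F–B
F–E–B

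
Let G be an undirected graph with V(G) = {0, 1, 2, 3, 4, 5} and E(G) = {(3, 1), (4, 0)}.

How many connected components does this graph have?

From 0: component {0, 4}.
From 1: component {1, 3}.
From 2: component {2}.
From 5: component {5}.
That's 4 components.

4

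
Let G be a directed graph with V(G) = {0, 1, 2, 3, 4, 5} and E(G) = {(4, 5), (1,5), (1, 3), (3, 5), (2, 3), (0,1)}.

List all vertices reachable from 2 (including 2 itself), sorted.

Start at 2.
Its neighbours: 3.
Then their neighbours: 5.
Nothing further is reachable.

2, 3, 5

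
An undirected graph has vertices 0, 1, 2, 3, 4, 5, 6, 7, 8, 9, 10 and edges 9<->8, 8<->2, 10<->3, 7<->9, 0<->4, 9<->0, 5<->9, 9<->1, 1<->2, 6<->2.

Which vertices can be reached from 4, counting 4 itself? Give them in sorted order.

Start at 4.
Its neighbours: 0.
Then their neighbours: 9.
Then next layer: 1, 5, 7, 8.
Then next layer: 2.
Then next layer: 6.
Nothing further is reachable.

0, 1, 2, 4, 5, 6, 7, 8, 9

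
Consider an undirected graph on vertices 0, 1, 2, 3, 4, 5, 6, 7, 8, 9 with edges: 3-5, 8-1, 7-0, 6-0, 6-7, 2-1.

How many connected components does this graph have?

From 0: component {0, 6, 7}.
From 1: component {1, 2, 8}.
From 3: component {3, 5}.
From 4: component {4}.
From 9: component {9}.
That's 5 components.

5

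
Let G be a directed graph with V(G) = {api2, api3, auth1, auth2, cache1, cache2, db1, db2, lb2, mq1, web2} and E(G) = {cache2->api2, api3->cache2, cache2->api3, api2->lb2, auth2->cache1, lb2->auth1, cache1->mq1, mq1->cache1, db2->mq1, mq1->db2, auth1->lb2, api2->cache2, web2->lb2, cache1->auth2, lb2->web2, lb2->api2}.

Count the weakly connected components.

3

From api2: component {api2, api3, auth1, cache2, lb2, web2}.
From auth2: component {auth2, cache1, db2, mq1}.
From db1: component {db1}.
That's 3 components.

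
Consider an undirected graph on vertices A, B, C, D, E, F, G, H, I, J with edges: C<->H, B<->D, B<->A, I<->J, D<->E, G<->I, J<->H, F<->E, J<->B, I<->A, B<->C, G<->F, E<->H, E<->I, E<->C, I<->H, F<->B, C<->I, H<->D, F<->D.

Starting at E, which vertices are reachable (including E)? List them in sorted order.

A, B, C, D, E, F, G, H, I, J

Start at E.
Its neighbours: C, D, F, H, I.
Then their neighbours: A, B, G, J.
Every vertex is now reached.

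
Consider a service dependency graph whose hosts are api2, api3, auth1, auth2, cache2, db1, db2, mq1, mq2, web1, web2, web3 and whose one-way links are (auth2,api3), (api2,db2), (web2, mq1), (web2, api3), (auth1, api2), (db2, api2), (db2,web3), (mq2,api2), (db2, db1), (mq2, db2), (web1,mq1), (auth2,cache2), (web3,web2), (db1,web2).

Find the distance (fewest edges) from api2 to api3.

Distance 0: api2.
Distance 1: db2.
Distance 2: db1, web3.
Distance 3: web2.
Distance 4: api3, mq1 — contains api3.

4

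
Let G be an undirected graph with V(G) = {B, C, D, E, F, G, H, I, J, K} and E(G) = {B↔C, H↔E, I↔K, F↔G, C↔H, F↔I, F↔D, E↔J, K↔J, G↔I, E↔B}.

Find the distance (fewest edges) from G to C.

Distance 0: G.
Distance 1: F, I.
Distance 2: D, K.
Distance 3: J.
Distance 4: E.
Distance 5: B, H.
Distance 6: C — contains C.

6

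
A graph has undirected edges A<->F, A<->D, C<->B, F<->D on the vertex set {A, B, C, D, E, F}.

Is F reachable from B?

Explore from B.
Distance 1: reach C.
The search is exhausted without reaching F; it lies in a different component.

No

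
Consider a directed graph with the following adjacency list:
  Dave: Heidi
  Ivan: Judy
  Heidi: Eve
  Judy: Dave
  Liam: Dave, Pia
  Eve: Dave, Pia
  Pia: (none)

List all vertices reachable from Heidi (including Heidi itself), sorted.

Dave, Eve, Heidi, Pia

Start at Heidi.
Its neighbours: Eve.
Then their neighbours: Dave, Pia.
Nothing further is reachable.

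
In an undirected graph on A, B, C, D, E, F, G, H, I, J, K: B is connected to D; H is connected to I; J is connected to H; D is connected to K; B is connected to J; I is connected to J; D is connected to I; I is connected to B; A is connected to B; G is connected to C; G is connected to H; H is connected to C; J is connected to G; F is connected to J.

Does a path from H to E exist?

Explore from H.
Distance 1: reach C, G, I, J.
Distance 2: reach B, D, F.
Distance 3: reach A, K.
The search is exhausted without reaching E; it lies in a different component.

No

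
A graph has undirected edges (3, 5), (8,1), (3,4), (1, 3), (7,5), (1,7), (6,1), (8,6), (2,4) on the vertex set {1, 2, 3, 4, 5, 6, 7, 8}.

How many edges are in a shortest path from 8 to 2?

4

Distance 0: 8.
Distance 1: 1, 6.
Distance 2: 3, 7.
Distance 3: 4, 5.
Distance 4: 2 — contains 2.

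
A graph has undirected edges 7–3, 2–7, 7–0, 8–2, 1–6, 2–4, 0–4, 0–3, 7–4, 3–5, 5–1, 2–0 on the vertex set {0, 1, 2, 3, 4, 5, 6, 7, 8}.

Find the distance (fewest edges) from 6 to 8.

Distance 0: 6.
Distance 1: 1.
Distance 2: 5.
Distance 3: 3.
Distance 4: 0, 7.
Distance 5: 2, 4.
Distance 6: 8 — contains 8.

6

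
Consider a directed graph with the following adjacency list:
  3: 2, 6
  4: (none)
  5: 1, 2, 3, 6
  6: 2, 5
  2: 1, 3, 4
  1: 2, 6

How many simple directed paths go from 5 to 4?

5→1→2→4
5→1→6→2→4
5→2→4
5→3→2→4
5→3→6→2→4
5→6→2→4

6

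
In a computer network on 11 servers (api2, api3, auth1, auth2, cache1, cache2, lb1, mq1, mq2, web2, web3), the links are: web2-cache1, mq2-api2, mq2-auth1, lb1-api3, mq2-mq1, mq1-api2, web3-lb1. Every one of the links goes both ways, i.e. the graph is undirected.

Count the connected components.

5

From api2: component {api2, auth1, mq1, mq2}.
From api3: component {api3, lb1, web3}.
From auth2: component {auth2}.
From cache1: component {cache1, web2}.
From cache2: component {cache2}.
That's 5 components.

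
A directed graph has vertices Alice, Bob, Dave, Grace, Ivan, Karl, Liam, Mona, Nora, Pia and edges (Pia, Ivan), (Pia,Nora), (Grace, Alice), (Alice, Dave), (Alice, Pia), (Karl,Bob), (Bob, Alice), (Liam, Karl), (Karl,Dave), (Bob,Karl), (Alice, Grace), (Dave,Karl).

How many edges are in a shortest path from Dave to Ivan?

5

Distance 0: Dave.
Distance 1: Karl.
Distance 2: Bob.
Distance 3: Alice.
Distance 4: Grace, Pia.
Distance 5: Ivan, Nora — contains Ivan.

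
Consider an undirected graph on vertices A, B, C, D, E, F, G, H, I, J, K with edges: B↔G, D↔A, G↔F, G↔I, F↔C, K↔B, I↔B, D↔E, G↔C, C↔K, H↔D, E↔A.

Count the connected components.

From A: component {A, D, E, H}.
From B: component {B, C, F, G, I, K}.
From J: component {J}.
That's 3 components.

3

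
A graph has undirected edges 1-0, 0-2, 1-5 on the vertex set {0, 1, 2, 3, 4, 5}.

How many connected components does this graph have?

From 0: component {0, 1, 2, 5}.
From 3: component {3}.
From 4: component {4}.
That's 3 components.

3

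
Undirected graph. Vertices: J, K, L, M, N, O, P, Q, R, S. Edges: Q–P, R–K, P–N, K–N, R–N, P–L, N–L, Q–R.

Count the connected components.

From J: component {J}.
From K: component {K, L, N, P, Q, R}.
From M: component {M}.
From O: component {O}.
From S: component {S}.
That's 5 components.

5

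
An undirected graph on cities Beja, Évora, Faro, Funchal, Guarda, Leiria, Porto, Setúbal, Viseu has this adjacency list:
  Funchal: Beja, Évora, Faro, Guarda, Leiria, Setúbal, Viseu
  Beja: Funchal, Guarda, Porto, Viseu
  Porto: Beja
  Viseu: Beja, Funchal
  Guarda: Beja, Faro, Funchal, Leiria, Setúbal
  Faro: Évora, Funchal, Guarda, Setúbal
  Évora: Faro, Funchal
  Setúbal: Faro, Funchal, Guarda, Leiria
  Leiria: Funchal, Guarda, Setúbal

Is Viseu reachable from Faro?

Yes

Explore from Faro.
Distance 1: reach Évora, Funchal, Guarda, Setúbal.
Distance 2: reach Beja, Leiria, Viseu.
Found Viseu.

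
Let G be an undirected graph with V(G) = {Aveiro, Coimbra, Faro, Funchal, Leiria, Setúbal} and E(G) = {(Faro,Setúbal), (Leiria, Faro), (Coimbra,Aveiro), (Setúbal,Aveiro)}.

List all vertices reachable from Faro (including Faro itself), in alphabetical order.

Start at Faro.
Its neighbours: Leiria, Setúbal.
Then their neighbours: Aveiro.
Then next layer: Coimbra.
Nothing further is reachable.

Aveiro, Coimbra, Faro, Leiria, Setúbal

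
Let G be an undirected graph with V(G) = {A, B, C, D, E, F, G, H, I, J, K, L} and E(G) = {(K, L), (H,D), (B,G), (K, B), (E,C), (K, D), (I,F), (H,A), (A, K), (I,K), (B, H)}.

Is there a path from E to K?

No

Explore from E.
Distance 1: reach C.
The search is exhausted without reaching K; it lies in a different component.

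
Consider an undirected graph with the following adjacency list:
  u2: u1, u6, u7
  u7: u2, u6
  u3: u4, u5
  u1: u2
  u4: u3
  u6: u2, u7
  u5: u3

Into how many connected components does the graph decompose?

From u1: component {u1, u2, u6, u7}.
From u3: component {u3, u4, u5}.
That's 2 components.

2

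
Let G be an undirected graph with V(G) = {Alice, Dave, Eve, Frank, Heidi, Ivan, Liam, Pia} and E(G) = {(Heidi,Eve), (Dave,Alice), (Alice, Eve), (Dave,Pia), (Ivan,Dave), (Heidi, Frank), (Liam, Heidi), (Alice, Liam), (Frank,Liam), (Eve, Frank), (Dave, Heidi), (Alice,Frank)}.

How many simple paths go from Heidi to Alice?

Heidi–Dave–Alice
Heidi–Eve–Alice
Heidi–Eve–Frank–Alice
Heidi–Eve–Frank–Liam–Alice
Heidi–Frank–Alice
Heidi–Frank–Eve–Alice
Heidi–Frank–Liam–Alice
Heidi–Liam–Alice
Heidi–Liam–Frank–Alice
Heidi–Liam–Frank–Eve–Alice

10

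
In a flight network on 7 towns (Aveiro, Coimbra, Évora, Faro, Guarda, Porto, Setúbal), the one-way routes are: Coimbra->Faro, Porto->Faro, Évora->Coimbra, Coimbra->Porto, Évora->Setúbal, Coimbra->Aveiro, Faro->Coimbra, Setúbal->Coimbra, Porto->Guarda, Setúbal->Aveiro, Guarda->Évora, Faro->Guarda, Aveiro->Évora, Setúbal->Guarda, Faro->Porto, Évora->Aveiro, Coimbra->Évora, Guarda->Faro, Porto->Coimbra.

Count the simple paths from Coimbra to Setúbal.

6

Coimbra→Aveiro→Évora→Setúbal
Coimbra→Évora→Setúbal
Coimbra→Faro→Guarda→Évora→Setúbal
Coimbra→Faro→Porto→Guarda→Évora→Setúbal
Coimbra→Porto→Faro→Guarda→Évora→Setúbal
Coimbra→Porto→Guarda→Évora→Setúbal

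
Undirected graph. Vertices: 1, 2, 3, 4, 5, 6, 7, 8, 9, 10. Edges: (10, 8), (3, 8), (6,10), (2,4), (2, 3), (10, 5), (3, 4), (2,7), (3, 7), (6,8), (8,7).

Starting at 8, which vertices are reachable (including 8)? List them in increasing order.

Start at 8.
Its neighbours: 3, 6, 7, 10.
Then their neighbours: 2, 4, 5.
Nothing further is reachable.

2, 3, 4, 5, 6, 7, 8, 10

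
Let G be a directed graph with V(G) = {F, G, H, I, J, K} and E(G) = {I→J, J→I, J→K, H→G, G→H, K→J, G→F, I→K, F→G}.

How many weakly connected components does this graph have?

From F: component {F, G, H}.
From I: component {I, J, K}.
That's 2 components.

2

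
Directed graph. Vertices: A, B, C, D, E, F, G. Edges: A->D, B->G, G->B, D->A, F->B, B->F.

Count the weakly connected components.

4

From A: component {A, D}.
From B: component {B, F, G}.
From C: component {C}.
From E: component {E}.
That's 4 components.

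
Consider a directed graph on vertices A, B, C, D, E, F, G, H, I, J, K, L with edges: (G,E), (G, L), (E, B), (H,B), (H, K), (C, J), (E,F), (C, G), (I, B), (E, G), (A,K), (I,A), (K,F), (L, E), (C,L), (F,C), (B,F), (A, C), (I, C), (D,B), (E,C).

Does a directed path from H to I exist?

No

Explore from H.
Distance 1: reach B, K.
Distance 2: reach F.
Distance 3: reach C.
Distance 4: reach G, J, L.
Distance 5: reach E.
The search from H is exhausted; no directed path reaches I.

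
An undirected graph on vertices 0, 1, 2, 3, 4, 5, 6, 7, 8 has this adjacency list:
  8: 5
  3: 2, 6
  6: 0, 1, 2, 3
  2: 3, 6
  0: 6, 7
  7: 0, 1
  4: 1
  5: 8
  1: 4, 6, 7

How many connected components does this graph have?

2

From 0: component {0, 1, 2, 3, 4, 6, 7}.
From 5: component {5, 8}.
That's 2 components.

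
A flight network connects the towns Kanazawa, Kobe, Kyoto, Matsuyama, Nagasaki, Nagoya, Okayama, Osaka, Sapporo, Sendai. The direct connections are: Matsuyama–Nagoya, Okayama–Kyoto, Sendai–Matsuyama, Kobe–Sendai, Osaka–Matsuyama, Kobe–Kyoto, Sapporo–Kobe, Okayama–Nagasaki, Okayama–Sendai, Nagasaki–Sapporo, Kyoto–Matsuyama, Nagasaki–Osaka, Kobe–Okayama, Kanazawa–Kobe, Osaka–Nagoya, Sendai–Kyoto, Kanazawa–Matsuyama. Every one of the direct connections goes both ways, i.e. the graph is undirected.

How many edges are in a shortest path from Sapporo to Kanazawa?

2

Distance 0: Sapporo.
Distance 1: Kobe, Nagasaki.
Distance 2: Kanazawa, Kyoto, Okayama, Osaka, Sendai — contains Kanazawa.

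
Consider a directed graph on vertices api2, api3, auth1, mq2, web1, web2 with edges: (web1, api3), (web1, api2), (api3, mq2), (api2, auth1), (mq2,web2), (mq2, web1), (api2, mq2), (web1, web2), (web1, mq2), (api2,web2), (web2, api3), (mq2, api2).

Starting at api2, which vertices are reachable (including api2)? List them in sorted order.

Start at api2.
Its neighbours: auth1, mq2, web2.
Then their neighbours: api3, web1.
Every vertex is now reached.

api2, api3, auth1, mq2, web1, web2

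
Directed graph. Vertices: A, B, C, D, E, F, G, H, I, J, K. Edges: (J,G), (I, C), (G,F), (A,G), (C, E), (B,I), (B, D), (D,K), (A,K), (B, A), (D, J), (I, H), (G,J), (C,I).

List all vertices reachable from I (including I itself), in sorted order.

C, E, H, I

Start at I.
Its neighbours: C, H.
Then their neighbours: E.
Nothing further is reachable.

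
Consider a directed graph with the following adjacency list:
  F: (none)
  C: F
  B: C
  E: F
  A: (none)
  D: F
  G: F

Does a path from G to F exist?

Yes

Explore from G.
Distance 1: reach F.
Found F.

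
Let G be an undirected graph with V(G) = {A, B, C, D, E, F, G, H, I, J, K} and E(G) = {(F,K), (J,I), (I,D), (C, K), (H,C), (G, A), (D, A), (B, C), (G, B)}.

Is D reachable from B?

Explore from B.
Distance 1: reach C, G.
Distance 2: reach A, H, K.
Distance 3: reach D, F.
Found D.

Yes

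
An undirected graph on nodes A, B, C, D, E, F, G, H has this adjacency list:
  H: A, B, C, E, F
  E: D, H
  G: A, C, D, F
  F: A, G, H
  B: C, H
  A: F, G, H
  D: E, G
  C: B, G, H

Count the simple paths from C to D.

C–B–H–A–F–G–D
C–B–H–A–G–D
C–B–H–E–D
C–B–H–F–A–G–D
C–B–H–F–G–D
C–G–A–F–H–E–D
C–G–A–H–E–D
C–G–D
C–G–F–A–H–E–D
C–G–F–H–E–D
C–H–A–F–G–D
C–H–A–G–D
C–H–E–D
C–H–F–A–G–D
C–H–F–G–D

15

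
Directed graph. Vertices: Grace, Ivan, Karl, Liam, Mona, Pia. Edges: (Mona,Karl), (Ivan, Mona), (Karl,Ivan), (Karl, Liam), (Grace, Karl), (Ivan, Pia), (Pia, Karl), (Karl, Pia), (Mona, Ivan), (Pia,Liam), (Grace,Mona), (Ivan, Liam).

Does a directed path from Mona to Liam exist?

Explore from Mona.
Distance 1: reach Ivan, Karl.
Distance 2: reach Liam, Pia.
Found Liam.

Yes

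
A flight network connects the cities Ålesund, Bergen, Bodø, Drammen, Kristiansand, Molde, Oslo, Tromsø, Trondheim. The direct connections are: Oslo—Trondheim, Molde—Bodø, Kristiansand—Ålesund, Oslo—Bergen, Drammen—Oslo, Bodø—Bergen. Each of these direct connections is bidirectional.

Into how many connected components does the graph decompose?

From Ålesund: component {Ålesund, Kristiansand}.
From Bergen: component {Bergen, Bodø, Drammen, Molde, Oslo, Trondheim}.
From Tromsø: component {Tromsø}.
That's 3 components.

3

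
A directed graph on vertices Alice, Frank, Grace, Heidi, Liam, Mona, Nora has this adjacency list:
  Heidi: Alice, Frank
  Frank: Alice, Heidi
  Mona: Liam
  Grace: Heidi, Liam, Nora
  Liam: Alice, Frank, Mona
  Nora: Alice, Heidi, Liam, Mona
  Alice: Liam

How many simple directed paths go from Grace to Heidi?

6

Grace→Heidi
Grace→Liam→Frank→Heidi
Grace→Nora→Alice→Liam→Frank→Heidi
Grace→Nora→Heidi
Grace→Nora→Liam→Frank→Heidi
Grace→Nora→Mona→Liam→Frank→Heidi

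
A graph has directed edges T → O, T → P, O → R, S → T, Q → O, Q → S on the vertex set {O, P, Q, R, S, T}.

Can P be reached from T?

Explore from T.
Distance 1: reach O, P.
Found P.

Yes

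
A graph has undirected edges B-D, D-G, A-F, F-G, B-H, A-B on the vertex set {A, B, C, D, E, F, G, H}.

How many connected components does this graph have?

3

From A: component {A, B, D, F, G, H}.
From C: component {C}.
From E: component {E}.
That's 3 components.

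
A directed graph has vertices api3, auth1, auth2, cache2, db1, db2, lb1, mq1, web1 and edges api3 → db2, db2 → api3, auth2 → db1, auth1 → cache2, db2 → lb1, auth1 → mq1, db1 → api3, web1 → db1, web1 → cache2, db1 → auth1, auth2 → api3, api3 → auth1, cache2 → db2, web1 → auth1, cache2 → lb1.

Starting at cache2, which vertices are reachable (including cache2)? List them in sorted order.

Start at cache2.
Its neighbours: db2, lb1.
Then their neighbours: api3.
Then next layer: auth1.
Then next layer: mq1.
Nothing further is reachable.

api3, auth1, cache2, db2, lb1, mq1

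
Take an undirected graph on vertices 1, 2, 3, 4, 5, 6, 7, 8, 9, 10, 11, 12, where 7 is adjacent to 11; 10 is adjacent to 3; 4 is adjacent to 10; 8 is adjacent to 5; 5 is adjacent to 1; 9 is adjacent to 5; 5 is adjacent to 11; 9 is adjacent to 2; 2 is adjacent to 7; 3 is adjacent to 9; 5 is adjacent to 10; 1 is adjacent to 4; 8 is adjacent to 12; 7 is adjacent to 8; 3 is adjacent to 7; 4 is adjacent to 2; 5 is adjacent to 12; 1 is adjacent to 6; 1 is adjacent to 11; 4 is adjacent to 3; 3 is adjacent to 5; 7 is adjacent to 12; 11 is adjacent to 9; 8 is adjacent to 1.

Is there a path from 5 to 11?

Yes

Explore from 5.
Distance 1: reach 1, 3, 8, 9, 10, 11, 12.
Found 11.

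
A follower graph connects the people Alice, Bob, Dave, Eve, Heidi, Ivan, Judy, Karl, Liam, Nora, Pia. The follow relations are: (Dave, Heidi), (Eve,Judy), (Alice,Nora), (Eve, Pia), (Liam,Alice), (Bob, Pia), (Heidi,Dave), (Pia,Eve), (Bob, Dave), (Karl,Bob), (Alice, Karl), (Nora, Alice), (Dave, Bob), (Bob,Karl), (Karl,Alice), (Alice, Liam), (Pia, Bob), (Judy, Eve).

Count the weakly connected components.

From Alice: component {Alice, Bob, Dave, Eve, Heidi, Judy, Karl, Liam, Nora, Pia}.
From Ivan: component {Ivan}.
That's 2 components.

2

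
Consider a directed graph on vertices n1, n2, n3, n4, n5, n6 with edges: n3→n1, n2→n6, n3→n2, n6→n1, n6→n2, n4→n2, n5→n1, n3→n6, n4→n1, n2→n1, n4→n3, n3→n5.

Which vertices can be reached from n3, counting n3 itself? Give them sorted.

n1, n2, n3, n5, n6

Start at n3.
Its neighbours: n1, n2, n5, n6.
Nothing further is reachable.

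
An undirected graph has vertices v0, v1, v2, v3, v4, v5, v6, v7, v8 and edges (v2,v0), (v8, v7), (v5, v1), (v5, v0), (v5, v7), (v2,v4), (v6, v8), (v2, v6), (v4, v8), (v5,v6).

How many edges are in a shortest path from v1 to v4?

Distance 0: v1.
Distance 1: v5.
Distance 2: v0, v6, v7.
Distance 3: v2, v8.
Distance 4: v4 — contains v4.

4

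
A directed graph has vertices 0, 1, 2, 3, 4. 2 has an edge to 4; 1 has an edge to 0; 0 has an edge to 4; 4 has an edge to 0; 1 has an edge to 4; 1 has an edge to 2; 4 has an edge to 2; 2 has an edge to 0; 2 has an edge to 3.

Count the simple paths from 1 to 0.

1→0
1→2→0
1→2→4→0
1→4→0
1→4→2→0

5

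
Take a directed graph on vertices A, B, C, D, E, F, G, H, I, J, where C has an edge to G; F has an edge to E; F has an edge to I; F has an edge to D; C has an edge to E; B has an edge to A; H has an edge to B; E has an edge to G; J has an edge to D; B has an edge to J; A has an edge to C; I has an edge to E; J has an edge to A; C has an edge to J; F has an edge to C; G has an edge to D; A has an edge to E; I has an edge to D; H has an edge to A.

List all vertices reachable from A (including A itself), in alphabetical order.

A, C, D, E, G, J

Start at A.
Its neighbours: C, E.
Then their neighbours: G, J.
Then next layer: D.
Nothing further is reachable.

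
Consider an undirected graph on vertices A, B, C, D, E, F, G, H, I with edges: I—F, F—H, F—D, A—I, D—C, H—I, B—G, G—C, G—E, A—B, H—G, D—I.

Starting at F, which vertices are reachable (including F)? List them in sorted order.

Start at F.
Its neighbours: D, H, I.
Then their neighbours: A, C, G.
Then next layer: B, E.
Every vertex is now reached.

A, B, C, D, E, F, G, H, I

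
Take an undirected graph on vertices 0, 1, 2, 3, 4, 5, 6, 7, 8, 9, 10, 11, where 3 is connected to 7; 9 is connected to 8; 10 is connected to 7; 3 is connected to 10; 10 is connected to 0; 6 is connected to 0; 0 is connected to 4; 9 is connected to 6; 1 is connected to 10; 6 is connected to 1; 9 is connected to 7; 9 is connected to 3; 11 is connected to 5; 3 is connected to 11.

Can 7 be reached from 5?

Yes

Explore from 5.
Distance 1: reach 11.
Distance 2: reach 3.
Distance 3: reach 7, 9, 10.
Found 7.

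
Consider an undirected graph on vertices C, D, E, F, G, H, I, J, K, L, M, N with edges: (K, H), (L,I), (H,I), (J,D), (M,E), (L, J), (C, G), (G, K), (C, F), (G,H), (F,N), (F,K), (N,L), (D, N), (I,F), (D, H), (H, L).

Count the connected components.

2

From C: component {C, D, F, G, H, I, J, K, L, N}.
From E: component {E, M}.
That's 2 components.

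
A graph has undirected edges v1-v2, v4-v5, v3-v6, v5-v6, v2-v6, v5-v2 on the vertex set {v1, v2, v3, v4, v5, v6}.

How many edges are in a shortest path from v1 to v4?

3

Distance 0: v1.
Distance 1: v2.
Distance 2: v5, v6.
Distance 3: v3, v4 — contains v4.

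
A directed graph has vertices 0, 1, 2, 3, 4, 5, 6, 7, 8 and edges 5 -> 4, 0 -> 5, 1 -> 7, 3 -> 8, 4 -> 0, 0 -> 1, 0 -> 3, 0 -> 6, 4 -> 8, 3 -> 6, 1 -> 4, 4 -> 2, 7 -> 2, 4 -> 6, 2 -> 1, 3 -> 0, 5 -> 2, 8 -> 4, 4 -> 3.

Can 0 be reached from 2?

Explore from 2.
Distance 1: reach 1.
Distance 2: reach 4, 7.
Distance 3: reach 0, 3, 6, 8.
Found 0.

Yes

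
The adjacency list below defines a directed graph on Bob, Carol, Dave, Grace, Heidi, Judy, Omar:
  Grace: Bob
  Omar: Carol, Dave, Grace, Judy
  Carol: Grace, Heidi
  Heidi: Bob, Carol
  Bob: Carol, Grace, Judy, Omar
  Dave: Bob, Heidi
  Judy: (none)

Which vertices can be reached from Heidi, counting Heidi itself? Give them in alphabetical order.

Bob, Carol, Dave, Grace, Heidi, Judy, Omar

Start at Heidi.
Its neighbours: Bob, Carol.
Then their neighbours: Grace, Judy, Omar.
Then next layer: Dave.
Every vertex is now reached.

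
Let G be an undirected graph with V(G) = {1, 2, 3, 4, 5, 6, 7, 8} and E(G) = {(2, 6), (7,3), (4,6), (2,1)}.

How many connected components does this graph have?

From 1: component {1, 2, 4, 6}.
From 3: component {3, 7}.
From 5: component {5}.
From 8: component {8}.
That's 4 components.

4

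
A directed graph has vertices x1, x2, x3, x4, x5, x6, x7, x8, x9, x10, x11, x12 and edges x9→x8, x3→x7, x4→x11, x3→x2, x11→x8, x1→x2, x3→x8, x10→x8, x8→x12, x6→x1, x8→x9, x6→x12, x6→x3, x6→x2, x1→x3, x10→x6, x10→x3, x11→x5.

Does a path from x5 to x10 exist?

x5 has no outgoing edges, so nothing is reachable from it.

No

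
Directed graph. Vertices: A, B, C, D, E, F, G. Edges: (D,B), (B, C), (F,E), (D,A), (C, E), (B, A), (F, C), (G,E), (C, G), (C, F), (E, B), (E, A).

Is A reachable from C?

Yes

Explore from C.
Distance 1: reach E, F, G.
Distance 2: reach A, B.
Found A.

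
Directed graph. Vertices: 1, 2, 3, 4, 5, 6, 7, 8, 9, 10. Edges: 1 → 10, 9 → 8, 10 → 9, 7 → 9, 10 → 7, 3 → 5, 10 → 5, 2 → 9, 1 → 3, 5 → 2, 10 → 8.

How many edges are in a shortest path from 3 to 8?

Distance 0: 3.
Distance 1: 5.
Distance 2: 2.
Distance 3: 9.
Distance 4: 8 — contains 8.

4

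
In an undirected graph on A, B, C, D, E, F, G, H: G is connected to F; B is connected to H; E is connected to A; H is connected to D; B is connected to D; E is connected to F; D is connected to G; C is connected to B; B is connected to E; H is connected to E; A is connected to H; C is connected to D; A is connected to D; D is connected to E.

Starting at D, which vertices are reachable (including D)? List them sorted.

Start at D.
Its neighbours: A, B, C, E, G, H.
Then their neighbours: F.
Every vertex is now reached.

A, B, C, D, E, F, G, H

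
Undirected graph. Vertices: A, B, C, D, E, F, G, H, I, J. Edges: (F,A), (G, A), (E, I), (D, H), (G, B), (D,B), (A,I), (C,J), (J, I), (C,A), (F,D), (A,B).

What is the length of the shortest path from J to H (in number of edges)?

Distance 0: J.
Distance 1: C, I.
Distance 2: A, E.
Distance 3: B, F, G.
Distance 4: D.
Distance 5: H — contains H.

5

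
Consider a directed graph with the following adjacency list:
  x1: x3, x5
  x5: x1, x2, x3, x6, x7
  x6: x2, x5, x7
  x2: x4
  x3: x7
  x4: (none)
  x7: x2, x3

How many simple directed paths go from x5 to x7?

x5→x1→x3→x7
x5→x3→x7
x5→x6→x7
x5→x7

4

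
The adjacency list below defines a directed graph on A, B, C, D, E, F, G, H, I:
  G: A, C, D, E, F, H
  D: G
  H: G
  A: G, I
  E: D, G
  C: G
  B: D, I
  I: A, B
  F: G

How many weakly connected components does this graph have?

1

From A: component {A, B, C, D, E, F, G, H, I}.
That's 1 component.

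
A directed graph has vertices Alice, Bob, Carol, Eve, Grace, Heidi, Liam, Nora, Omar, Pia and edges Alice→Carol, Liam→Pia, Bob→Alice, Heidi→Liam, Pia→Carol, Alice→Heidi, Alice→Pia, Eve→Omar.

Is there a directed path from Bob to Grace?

Explore from Bob.
Distance 1: reach Alice.
Distance 2: reach Carol, Heidi, Pia.
Distance 3: reach Liam.
The search from Bob is exhausted; no directed path reaches Grace.

No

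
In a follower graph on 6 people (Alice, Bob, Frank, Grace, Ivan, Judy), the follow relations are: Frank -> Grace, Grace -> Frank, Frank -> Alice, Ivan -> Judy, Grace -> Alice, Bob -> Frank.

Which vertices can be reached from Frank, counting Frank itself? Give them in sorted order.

Start at Frank.
Its neighbours: Alice, Grace.
Nothing further is reachable.

Alice, Frank, Grace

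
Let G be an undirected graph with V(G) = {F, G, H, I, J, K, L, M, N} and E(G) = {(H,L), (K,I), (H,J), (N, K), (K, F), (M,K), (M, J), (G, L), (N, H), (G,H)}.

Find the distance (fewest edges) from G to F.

4

Distance 0: G.
Distance 1: H, L.
Distance 2: J, N.
Distance 3: K, M.
Distance 4: F, I — contains F.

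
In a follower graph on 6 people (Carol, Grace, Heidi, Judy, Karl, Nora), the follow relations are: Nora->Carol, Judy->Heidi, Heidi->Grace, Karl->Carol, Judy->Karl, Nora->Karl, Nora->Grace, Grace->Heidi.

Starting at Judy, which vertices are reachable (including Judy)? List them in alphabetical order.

Carol, Grace, Heidi, Judy, Karl

Start at Judy.
Its neighbours: Heidi, Karl.
Then their neighbours: Carol, Grace.
Nothing further is reachable.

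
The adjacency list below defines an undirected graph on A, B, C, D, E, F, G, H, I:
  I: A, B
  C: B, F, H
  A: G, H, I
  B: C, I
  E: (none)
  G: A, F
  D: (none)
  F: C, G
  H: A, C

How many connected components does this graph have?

3

From A: component {A, B, C, F, G, H, I}.
From D: component {D}.
From E: component {E}.
That's 3 components.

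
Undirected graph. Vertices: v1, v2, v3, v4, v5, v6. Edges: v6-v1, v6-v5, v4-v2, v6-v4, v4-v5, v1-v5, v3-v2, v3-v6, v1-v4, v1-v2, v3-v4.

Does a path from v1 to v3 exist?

Explore from v1.
Distance 1: reach v2, v4, v5, v6.
Distance 2: reach v3.
Found v3.

Yes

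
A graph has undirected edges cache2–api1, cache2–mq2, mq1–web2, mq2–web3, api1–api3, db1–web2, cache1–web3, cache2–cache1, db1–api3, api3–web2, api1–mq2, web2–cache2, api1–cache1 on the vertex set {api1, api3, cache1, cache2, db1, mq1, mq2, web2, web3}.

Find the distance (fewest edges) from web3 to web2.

Distance 0: web3.
Distance 1: cache1, mq2.
Distance 2: api1, cache2.
Distance 3: api3, web2 — contains web2.

3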